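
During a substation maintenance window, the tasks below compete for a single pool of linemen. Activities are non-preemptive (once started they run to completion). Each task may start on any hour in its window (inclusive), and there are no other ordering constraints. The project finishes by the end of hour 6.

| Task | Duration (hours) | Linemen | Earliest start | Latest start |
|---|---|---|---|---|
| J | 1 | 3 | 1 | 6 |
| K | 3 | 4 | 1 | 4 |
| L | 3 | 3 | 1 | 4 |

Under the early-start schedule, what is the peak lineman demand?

Early-start schedule: J@1, K@1, L@1.
Load per hour: hour 1: 10, hour 2: 7, hour 3: 7, hour 4: 0, hour 5: 0, hour 6: 0.
Peak is 10.

10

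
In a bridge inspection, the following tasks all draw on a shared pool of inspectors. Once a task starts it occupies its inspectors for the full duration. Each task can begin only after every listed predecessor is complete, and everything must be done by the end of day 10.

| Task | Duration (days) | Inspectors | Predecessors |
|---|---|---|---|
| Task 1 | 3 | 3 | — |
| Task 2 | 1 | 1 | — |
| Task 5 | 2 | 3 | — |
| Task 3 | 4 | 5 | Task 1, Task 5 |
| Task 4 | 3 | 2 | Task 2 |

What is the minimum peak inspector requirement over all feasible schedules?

5

Early-start (Task 1@1, Task 2@1, Task 5@1, Task 3@4, Task 4@2) gives peak 8: d1:7  d2:8  d3:5  d4:7  d5:5  d6:5  d7:5  d8:0  d9:0  d10:0.
Shift Task 5→4, Task 3→6.
Schedule Task 1@1, Task 2@1, Task 5@4, Task 3@6, Task 4@2: d1:4  d2:5  d3:5  d4:5  d5:3  d6:5  d7:5  d8:5  d9:5  d10:0 — peak 5.
Total inspector-days = 42 over 10 days ⇒ peak ≥ ⌈42/10⌉ = 5, so 5 is optimal.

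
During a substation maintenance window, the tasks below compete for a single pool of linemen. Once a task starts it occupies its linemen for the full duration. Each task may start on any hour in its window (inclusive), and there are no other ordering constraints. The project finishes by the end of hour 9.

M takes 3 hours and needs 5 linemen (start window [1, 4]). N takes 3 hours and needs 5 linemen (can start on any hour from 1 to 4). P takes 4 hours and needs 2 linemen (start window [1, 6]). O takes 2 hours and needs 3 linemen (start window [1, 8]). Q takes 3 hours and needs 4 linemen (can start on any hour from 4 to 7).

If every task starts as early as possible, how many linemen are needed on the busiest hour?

15

Early-start schedule: M@1, N@1, P@1, O@1, Q@4.
Load per hour: hour 1: 15, hour 2: 15, hour 3: 12, hour 4: 6, hour 5: 4, hour 6: 4, hour 7: 0, hour 8: 0, hour 9: 0.
Peak is 15.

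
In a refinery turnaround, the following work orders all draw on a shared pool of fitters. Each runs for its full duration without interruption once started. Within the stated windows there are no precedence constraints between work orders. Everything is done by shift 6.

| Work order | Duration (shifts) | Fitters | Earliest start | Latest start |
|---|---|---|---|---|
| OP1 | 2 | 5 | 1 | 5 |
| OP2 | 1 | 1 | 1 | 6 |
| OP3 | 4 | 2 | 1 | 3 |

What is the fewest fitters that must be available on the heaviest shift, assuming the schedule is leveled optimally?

Early-start (OP1@1, OP2@1, OP3@1) gives peak 8: s1:8  s2:7  s3:2  s4:2  s5:0  s6:0.
Shift OP2→3, OP3→3.
Schedule OP1@1, OP2@3, OP3@3: s1:5  s2:5  s3:3  s4:2  s5:2  s6:2 — peak 5.

5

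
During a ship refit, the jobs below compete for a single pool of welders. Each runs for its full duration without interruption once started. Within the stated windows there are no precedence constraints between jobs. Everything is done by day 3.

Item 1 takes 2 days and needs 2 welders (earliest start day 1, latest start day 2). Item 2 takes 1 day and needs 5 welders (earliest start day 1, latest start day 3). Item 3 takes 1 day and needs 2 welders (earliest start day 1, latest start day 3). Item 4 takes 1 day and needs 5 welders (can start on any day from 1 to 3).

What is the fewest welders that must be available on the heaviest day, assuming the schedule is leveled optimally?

7

Early-start (Item 1@1, Item 2@1, Item 3@1, Item 4@1) gives peak 14: d1:14  d2:2  d3:0.
Shift Item 3→2, Item 4→3.
Schedule Item 1@1, Item 2@1, Item 3@2, Item 4@3: d1:7  d2:4  d3:5 — peak 7.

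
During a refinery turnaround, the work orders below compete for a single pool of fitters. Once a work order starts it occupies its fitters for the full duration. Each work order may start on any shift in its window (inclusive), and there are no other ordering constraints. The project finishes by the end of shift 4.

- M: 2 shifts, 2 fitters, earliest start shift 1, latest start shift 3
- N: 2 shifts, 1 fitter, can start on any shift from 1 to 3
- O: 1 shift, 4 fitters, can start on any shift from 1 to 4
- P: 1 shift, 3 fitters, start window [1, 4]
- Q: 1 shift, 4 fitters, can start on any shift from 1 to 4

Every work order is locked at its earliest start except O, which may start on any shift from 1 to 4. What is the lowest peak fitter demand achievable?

10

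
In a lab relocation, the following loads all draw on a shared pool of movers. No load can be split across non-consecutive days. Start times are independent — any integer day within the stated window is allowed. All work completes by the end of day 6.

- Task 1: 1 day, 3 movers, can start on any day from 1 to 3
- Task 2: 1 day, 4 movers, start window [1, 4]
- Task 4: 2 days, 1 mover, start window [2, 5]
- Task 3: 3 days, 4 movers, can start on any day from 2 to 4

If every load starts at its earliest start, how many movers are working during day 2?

5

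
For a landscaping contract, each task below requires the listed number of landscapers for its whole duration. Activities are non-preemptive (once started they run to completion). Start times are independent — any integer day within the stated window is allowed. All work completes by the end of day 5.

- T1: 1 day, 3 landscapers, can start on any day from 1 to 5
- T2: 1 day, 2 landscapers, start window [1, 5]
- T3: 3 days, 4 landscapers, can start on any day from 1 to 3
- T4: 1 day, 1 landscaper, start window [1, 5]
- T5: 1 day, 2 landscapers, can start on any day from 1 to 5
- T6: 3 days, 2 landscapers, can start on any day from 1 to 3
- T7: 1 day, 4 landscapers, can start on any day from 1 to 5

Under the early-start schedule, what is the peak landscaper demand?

Early-start schedule: T1@1, T2@1, T3@1, T4@1, T5@1, T6@1, T7@1.
Load per day: day 1: 18, day 2: 6, day 3: 6, day 4: 0, day 5: 0.
Peak is 18.

18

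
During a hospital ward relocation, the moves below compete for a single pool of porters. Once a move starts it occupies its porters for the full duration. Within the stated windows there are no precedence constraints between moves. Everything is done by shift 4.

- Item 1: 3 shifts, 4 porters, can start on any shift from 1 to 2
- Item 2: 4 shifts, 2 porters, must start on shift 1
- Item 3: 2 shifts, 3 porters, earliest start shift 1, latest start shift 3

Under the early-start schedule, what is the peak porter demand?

Early-start schedule: Item 1@1, Item 2@1, Item 3@1.
Load per shift: shift 1: 9, shift 2: 9, shift 3: 6, shift 4: 2.
Peak is 9.

9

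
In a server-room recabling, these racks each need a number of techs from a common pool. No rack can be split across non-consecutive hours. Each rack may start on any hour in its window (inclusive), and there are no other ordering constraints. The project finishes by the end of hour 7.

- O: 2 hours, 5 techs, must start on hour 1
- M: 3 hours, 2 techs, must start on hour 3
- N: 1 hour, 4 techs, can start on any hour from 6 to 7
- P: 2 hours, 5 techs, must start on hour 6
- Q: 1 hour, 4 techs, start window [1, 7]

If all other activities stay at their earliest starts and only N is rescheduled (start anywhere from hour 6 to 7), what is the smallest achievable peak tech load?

9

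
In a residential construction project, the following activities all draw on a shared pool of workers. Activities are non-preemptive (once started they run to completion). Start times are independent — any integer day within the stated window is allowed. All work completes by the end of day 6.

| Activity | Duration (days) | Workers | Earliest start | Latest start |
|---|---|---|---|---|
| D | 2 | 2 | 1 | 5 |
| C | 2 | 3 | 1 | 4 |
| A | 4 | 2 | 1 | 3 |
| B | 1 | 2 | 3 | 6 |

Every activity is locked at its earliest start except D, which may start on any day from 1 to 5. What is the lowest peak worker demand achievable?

5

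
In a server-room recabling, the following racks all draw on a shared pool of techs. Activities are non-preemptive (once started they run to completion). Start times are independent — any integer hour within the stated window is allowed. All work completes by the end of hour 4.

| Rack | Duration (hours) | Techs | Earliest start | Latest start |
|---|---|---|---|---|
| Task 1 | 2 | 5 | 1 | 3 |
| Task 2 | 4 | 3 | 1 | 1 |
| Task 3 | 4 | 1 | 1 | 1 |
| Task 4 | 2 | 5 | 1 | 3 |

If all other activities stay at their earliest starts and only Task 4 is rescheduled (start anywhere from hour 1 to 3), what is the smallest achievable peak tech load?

Task 4@1: h1:14  h2:14  h3:4  h4:4 → peak 14
Task 4@2: h1:9  h2:14  h3:9  h4:4 → peak 14
Task 4@3: h1:9  h2:9  h3:9  h4:9 → peak 9
Best is Task 4@3, peak 9.

9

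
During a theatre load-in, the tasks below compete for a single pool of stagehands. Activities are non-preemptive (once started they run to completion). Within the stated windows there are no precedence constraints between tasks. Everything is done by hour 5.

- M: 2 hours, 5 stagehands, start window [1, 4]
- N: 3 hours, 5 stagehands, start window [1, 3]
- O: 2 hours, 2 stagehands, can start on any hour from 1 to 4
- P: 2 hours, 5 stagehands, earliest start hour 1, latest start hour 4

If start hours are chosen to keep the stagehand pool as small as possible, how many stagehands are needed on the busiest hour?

10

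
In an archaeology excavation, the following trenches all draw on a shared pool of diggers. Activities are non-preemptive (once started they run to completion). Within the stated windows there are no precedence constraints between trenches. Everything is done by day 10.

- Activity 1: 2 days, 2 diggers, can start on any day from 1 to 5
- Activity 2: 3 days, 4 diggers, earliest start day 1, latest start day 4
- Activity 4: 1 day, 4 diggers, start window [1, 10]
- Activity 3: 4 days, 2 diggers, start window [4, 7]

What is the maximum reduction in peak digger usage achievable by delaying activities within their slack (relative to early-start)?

6

Early-start peak: d1:10  d2:6  d3:4  d4:2  d5:2  d6:2  d7:2  d8:0  d9:0  d10:0 ⇒ 10.
Leveled (Activity 1@1, Activity 2@3, Activity 4@6, Activity 3@7): d1:2  d2:2  d3:4  d4:4  d5:4  d6:4  d7:2  d8:2  d9:2  d10:2 ⇒ 4.
Reduction 10 − 4 = 6.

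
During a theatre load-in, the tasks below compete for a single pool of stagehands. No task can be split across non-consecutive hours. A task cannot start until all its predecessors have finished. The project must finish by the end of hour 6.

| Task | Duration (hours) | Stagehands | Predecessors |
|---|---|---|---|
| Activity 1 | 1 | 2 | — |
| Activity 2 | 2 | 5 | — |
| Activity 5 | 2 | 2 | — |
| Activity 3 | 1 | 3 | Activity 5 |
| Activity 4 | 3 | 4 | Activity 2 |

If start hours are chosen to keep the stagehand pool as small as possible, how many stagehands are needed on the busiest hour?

Early-start (Activity 1@1, Activity 2@1, Activity 5@1, Activity 3@3, Activity 4@3) gives peak 9: h1:9  h2:7  h3:7  h4:4  h5:4  h6:0.
Shift Activity 1→3, Activity 5→4, Activity 3→6.
Schedule Activity 1@3, Activity 2@1, Activity 5@4, Activity 3@6, Activity 4@3: h1:5  h2:5  h3:6  h4:6  h5:6  h6:3 — peak 6.
Total stagehand-hours = 31 over 6 hours ⇒ peak ≥ ⌈31/6⌉ = 6, so 6 is optimal.

6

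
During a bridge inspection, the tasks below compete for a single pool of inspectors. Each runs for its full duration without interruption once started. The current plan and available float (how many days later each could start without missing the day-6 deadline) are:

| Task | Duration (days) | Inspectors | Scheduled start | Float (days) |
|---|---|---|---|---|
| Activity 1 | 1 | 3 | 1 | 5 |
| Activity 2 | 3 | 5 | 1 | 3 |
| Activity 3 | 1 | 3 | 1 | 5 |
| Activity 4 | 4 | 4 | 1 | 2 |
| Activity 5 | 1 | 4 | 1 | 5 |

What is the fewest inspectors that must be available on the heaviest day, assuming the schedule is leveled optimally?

Early-start (Activity 1@1, Activity 2@1, Activity 3@1, Activity 4@1, Activity 5@1) gives peak 19: d1:19  d2:9  d3:9  d4:4  d5:0  d6:0.
Shift Activity 3→2, Activity 4→3, Activity 5→4.
Schedule Activity 1@1, Activity 2@1, Activity 3@2, Activity 4@3, Activity 5@4: d1:8  d2:8  d3:9  d4:8  d5:4  d6:4 — peak 9.

9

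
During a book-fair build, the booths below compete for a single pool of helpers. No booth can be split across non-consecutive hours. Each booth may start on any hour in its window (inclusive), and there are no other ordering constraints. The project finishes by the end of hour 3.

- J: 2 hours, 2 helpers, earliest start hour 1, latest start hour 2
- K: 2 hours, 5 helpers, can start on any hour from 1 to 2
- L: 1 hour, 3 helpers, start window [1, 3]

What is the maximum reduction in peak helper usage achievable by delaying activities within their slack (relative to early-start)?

3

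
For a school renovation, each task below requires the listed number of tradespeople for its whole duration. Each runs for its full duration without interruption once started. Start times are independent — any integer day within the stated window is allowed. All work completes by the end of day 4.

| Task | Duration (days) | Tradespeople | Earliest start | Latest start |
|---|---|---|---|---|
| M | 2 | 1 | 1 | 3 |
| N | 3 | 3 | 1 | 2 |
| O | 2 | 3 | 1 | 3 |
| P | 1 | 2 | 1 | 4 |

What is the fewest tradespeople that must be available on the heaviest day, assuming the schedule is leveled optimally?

6

Early-start (M@1, N@1, O@1, P@1) gives peak 9: d1:9  d2:7  d3:3  d4:0.
Shift O→3.
Schedule M@1, N@1, O@3, P@1: d1:6  d2:4  d3:6  d4:3 — peak 6.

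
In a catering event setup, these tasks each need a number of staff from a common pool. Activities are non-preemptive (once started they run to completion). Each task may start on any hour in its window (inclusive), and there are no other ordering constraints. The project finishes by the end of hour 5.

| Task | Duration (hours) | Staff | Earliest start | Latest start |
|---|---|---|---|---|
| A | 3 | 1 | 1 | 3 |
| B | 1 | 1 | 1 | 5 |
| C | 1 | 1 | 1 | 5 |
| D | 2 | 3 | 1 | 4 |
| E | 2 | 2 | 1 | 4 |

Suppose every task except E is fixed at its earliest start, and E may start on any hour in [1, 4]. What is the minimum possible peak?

6

E@1: h1:8  h2:6  h3:1  h4:0  h5:0 → peak 8
E@2: h1:6  h2:6  h3:3  h4:0  h5:0 → peak 6
E@3: h1:6  h2:4  h3:3  h4:2  h5:0 → peak 6
E@4: h1:6  h2:4  h3:1  h4:2  h5:2 → peak 6
Best is E@2, peak 6.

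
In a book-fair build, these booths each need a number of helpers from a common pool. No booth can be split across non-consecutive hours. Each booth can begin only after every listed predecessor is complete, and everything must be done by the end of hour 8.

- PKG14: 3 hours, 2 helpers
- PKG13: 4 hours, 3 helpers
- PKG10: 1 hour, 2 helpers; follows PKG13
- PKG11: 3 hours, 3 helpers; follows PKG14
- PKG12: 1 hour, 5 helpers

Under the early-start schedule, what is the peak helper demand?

Early-start schedule: PKG14@1, PKG13@1, PKG10@5, PKG11@4, PKG12@1.
Load per hour: hour 1: 10, hour 2: 5, hour 3: 5, hour 4: 6, hour 5: 5, hour 6: 3, hour 7: 0, hour 8: 0.
Peak is 10.

10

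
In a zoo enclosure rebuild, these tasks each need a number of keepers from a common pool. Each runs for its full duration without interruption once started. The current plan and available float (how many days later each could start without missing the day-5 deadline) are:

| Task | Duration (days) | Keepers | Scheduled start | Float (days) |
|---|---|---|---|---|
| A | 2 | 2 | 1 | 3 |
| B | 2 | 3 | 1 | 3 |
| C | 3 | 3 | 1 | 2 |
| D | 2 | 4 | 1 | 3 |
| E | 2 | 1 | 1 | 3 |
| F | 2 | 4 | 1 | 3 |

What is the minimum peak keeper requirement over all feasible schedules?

9

Early-start (A@1, B@1, C@1, D@1, E@1, F@1) gives peak 17: d1:17  d2:17  d3:3  d4:0  d5:0.
Shift D→3, F→4.
Schedule A@1, B@1, C@1, D@3, E@1, F@4: d1:9  d2:9  d3:7  d4:8  d5:4 — peak 9.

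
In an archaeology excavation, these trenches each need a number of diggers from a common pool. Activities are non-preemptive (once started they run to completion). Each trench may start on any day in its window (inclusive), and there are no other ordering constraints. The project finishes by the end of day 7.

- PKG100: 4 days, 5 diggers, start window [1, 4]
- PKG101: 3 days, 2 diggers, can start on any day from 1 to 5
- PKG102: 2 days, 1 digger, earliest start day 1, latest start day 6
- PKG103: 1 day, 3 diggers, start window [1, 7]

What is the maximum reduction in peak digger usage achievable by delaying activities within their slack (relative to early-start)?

Early-start peak: d1:11  d2:8  d3:7  d4:5  d5:0  d6:0  d7:0 ⇒ 11.
Leveled (PKG100@1, PKG101@5, PKG102@5, PKG103@7): d1:5  d2:5  d3:5  d4:5  d5:3  d6:3  d7:5 ⇒ 5.
Reduction 11 − 5 = 6.

6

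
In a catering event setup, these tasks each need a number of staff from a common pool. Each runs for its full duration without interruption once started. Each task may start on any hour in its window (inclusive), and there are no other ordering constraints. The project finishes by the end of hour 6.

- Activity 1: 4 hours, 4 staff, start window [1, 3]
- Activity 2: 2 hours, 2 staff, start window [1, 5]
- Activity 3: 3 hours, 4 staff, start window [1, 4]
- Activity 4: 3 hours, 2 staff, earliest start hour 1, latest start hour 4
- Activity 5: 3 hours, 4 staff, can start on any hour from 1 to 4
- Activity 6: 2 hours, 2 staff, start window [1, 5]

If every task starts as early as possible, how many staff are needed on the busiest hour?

Early-start schedule: Activity 1@1, Activity 2@1, Activity 3@1, Activity 4@1, Activity 5@1, Activity 6@1.
Load per hour: hour 1: 18, hour 2: 18, hour 3: 14, hour 4: 4, hour 5: 0, hour 6: 0.
Peak is 18.

18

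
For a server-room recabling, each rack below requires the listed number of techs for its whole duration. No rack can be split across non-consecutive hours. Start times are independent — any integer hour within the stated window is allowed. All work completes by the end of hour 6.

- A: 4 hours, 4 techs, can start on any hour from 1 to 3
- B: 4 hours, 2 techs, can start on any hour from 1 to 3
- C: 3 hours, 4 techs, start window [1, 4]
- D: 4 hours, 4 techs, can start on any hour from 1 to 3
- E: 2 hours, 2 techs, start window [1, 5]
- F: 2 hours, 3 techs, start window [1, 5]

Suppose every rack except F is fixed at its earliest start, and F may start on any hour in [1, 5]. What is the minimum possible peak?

F@1: h1:19  h2:19  h3:14  h4:10  h5:0  h6:0 → peak 19
F@2: h1:16  h2:19  h3:17  h4:10  h5:0  h6:0 → peak 19
F@3: h1:16  h2:16  h3:17  h4:13  h5:0  h6:0 → peak 17
F@4: h1:16  h2:16  h3:14  h4:13  h5:3  h6:0 → peak 16
F@5: h1:16  h2:16  h3:14  h4:10  h5:3  h6:3 → peak 16
Best is F@4, peak 16.

16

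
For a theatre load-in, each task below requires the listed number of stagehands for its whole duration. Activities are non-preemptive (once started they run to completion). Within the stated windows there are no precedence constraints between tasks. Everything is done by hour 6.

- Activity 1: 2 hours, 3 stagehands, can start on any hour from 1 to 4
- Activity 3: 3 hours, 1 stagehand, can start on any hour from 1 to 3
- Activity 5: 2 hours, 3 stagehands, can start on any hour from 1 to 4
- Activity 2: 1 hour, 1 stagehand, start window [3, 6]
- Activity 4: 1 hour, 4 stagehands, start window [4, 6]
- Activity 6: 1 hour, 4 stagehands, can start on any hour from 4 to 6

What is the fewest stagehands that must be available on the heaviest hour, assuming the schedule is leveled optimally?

4

Early-start (Activity 1@1, Activity 3@1, Activity 5@1, Activity 2@3, Activity 4@4, Activity 6@4) gives peak 8: h1:7  h2:7  h3:2  h4:8  h5:0  h6:0.
Shift Activity 5→3, Activity 2→4, Activity 4→5, Activity 6→6.
Schedule Activity 1@1, Activity 3@1, Activity 5@3, Activity 2@4, Activity 4@5, Activity 6@6: h1:4  h2:4  h3:4  h4:4  h5:4  h6:4 — peak 4.
Total stagehand-hours = 24 over 6 hours ⇒ peak ≥ ⌈24/6⌉ = 4, so 4 is optimal.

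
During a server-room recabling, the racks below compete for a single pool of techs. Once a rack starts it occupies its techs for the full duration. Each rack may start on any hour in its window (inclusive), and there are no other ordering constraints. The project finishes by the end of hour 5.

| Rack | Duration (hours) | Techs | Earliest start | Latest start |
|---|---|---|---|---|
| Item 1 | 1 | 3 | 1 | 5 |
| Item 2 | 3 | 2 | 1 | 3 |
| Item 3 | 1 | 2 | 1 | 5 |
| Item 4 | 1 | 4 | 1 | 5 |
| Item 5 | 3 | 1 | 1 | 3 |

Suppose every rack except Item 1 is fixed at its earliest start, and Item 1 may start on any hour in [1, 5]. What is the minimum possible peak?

Item 1@1: h1:12  h2:3  h3:3  h4:0  h5:0 → peak 12
Item 1@2: h1:9  h2:6  h3:3  h4:0  h5:0 → peak 9
Item 1@3: h1:9  h2:3  h3:6  h4:0  h5:0 → peak 9
Item 1@4: h1:9  h2:3  h3:3  h4:3  h5:0 → peak 9
Item 1@5: h1:9  h2:3  h3:3  h4:0  h5:3 → peak 9
Best is Item 1@2, peak 9.

9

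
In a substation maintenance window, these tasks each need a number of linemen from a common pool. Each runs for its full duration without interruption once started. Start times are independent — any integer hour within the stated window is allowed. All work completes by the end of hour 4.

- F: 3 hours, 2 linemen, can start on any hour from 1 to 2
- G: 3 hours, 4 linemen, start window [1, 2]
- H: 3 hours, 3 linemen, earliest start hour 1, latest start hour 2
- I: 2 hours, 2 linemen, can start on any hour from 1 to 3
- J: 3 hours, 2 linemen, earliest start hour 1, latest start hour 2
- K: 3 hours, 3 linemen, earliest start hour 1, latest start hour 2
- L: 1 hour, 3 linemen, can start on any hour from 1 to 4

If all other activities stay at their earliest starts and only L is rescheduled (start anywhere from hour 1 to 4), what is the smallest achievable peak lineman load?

16

L@1: h1:19  h2:16  h3:14  h4:0 → peak 19
L@2: h1:16  h2:19  h3:14  h4:0 → peak 19
L@3: h1:16  h2:16  h3:17  h4:0 → peak 17
L@4: h1:16  h2:16  h3:14  h4:3 → peak 16
Best is L@4, peak 16.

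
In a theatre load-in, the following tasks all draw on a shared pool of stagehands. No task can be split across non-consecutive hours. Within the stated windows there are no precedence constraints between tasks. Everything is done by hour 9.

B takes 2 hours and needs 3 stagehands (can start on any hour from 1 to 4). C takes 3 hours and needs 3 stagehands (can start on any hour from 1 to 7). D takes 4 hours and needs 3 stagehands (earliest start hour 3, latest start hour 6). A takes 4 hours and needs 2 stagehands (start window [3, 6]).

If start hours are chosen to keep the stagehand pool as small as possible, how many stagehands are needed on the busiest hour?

Early-start (B@1, C@1, D@3, A@3) gives peak 8: h1:6  h2:6  h3:8  h4:5  h5:5  h6:5  h7:0  h8:0  h9:0.
Shift C→3, D→6.
Schedule B@1, C@3, D@6, A@3: h1:3  h2:3  h3:5  h4:5  h5:5  h6:5  h7:3  h8:3  h9:3 — peak 5.

5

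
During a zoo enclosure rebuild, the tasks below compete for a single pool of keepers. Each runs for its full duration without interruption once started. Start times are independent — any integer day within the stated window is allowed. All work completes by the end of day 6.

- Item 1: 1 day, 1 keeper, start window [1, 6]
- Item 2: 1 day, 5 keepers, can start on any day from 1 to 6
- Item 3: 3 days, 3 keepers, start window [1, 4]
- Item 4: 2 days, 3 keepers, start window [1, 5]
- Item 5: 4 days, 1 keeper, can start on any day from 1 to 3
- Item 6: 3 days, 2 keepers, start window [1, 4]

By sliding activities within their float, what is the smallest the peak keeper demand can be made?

6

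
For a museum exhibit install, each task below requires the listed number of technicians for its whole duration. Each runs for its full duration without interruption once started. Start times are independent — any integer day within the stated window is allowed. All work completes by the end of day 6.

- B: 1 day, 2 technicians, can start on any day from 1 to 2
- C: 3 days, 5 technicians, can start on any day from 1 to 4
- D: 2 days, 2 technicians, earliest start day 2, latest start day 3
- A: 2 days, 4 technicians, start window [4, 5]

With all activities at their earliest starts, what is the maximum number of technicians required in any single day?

Early-start schedule: B@1, C@1, D@2, A@4.
Load per day: day 1: 7, day 2: 7, day 3: 7, day 4: 4, day 5: 4, day 6: 0.
Peak is 7.

7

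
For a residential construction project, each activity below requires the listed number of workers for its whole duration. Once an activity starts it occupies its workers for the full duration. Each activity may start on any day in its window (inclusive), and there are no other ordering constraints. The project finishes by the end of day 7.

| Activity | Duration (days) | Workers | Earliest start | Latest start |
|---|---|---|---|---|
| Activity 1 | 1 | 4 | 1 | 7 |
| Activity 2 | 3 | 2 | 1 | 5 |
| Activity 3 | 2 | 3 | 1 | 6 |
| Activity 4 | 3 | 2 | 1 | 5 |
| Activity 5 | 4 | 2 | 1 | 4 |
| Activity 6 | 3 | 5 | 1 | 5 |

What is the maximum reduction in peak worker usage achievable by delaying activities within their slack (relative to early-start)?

Early-start peak: d1:18  d2:14  d3:11  d4:2  d5:0  d6:0  d7:0 ⇒ 18.
Leveled (Activity 1@1, Activity 2@1, Activity 3@2, Activity 4@2, Activity 5@4, Activity 6@5): d1:6  d2:7  d3:7  d4:4  d5:7  d6:7  d7:7 ⇒ 7.
Reduction 18 − 7 = 11.

11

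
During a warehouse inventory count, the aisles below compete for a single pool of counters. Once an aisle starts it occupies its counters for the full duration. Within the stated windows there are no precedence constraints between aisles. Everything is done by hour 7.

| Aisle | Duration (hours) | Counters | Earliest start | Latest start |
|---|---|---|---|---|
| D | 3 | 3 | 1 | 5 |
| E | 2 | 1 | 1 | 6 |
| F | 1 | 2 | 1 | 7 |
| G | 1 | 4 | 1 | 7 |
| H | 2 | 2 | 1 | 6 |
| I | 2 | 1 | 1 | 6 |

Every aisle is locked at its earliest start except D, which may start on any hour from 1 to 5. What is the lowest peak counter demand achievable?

D@1: h1:13  h2:7  h3:3  h4:0  h5:0  h6:0  h7:0 → peak 13
D@2: h1:10  h2:7  h3:3  h4:3  h5:0  h6:0  h7:0 → peak 10
D@3: h1:10  h2:4  h3:3  h4:3  h5:3  h6:0  h7:0 → peak 10
D@4: h1:10  h2:4  h3:0  h4:3  h5:3  h6:3  h7:0 → peak 10
D@5: h1:10  h2:4  h3:0  h4:0  h5:3  h6:3  h7:3 → peak 10
Best is D@2, peak 10.

10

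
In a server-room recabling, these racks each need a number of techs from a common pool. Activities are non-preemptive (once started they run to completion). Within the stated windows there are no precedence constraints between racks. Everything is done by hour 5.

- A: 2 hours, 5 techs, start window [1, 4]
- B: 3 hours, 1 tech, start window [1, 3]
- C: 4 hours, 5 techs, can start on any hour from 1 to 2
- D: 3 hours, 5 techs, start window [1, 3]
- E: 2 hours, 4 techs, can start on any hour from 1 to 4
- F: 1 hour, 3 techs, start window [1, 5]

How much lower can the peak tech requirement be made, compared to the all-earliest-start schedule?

Early-start peak: h1:23  h2:20  h3:11  h4:5  h5:0 ⇒ 23.
Leveled (A@1, B@1, C@1, D@3, E@4, F@1): h1:14  h2:11  h3:11  h4:14  h5:9 ⇒ 14.
Reduction 23 − 14 = 9.

9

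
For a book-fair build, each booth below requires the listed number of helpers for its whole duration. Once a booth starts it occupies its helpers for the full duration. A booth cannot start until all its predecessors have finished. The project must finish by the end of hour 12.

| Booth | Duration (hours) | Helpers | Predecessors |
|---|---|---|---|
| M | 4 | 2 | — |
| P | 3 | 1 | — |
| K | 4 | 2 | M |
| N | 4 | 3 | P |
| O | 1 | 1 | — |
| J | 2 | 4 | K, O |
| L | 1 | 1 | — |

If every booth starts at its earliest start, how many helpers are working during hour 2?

At early start, hour 2 has: M, P.
Demand: 2 + 1 = 3.

3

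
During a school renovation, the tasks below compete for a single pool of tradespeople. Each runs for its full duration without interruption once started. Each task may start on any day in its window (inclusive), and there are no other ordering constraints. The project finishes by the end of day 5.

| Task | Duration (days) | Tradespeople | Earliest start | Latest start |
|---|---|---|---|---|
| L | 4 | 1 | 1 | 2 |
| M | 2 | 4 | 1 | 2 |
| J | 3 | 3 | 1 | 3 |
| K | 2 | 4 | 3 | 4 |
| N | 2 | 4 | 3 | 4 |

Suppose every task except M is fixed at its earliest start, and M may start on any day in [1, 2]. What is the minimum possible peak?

12

M@1: d1:8  d2:8  d3:12  d4:9  d5:0 → peak 12
M@2: d1:4  d2:8  d3:16  d4:9  d5:0 → peak 16
Best is M@1, peak 12.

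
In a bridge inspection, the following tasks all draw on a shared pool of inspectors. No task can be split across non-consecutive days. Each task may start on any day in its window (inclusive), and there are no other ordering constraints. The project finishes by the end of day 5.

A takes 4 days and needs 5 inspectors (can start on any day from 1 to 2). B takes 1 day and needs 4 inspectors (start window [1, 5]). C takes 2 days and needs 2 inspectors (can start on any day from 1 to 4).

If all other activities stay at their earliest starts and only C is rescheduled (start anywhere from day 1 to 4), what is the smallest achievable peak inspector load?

9

C@1: d1:11  d2:7  d3:5  d4:5  d5:0 → peak 11
C@2: d1:9  d2:7  d3:7  d4:5  d5:0 → peak 9
C@3: d1:9  d2:5  d3:7  d4:7  d5:0 → peak 9
C@4: d1:9  d2:5  d3:5  d4:7  d5:2 → peak 9
Best is C@2, peak 9.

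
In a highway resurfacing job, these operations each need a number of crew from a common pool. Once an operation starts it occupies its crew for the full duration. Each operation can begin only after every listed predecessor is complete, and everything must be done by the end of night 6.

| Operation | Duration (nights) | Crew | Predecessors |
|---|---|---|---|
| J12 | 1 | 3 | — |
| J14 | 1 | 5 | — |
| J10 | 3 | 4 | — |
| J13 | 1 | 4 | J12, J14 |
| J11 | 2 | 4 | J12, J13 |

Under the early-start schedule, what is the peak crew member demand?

Early-start schedule: J12@1, J14@1, J10@1, J13@2, J11@3.
Load per night: night 1: 12, night 2: 8, night 3: 8, night 4: 4, night 5: 0, night 6: 0.
Peak is 12.

12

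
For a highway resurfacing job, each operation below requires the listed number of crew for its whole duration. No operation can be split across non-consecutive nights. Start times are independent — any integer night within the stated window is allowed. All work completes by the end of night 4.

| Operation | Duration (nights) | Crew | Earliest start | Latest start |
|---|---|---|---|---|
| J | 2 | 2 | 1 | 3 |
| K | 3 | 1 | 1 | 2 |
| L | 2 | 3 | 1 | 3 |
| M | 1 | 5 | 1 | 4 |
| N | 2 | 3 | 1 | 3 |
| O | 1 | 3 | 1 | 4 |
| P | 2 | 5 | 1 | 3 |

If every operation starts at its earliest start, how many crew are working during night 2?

At early start, night 2 has: J, K, L, N, P.
Demand: 2 + 1 + 3 + 3 + 5 = 14.

14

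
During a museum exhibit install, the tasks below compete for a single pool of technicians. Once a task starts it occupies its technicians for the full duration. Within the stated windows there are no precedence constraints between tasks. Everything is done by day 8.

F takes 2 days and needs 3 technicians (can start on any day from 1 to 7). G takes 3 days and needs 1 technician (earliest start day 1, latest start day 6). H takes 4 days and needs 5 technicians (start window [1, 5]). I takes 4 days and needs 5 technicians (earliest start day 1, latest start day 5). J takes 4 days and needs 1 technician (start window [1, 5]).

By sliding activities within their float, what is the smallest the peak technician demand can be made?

8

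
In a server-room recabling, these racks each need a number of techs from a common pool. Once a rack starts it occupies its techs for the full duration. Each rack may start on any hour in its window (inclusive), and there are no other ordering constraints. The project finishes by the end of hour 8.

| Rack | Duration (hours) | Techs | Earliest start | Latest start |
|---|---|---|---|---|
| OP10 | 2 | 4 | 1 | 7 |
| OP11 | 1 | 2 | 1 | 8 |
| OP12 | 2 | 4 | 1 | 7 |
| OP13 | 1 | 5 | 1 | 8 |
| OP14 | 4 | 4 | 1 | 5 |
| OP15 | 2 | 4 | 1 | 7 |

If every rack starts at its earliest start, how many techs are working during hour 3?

4

At early start, hour 3 has: OP14.
Demand: 4 = 4.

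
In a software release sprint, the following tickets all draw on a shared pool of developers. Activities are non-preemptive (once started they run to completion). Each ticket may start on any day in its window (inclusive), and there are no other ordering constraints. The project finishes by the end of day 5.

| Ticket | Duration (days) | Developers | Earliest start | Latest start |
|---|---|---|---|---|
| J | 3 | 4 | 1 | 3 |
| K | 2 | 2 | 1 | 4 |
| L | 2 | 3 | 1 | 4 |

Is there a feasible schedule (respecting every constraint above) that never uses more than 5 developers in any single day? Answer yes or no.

yes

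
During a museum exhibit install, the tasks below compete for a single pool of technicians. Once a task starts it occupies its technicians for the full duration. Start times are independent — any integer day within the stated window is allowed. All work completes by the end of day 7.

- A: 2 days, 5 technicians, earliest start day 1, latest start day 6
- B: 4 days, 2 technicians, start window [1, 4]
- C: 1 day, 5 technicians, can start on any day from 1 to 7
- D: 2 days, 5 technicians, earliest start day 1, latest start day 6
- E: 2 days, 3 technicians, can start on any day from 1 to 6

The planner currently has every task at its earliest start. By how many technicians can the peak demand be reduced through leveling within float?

13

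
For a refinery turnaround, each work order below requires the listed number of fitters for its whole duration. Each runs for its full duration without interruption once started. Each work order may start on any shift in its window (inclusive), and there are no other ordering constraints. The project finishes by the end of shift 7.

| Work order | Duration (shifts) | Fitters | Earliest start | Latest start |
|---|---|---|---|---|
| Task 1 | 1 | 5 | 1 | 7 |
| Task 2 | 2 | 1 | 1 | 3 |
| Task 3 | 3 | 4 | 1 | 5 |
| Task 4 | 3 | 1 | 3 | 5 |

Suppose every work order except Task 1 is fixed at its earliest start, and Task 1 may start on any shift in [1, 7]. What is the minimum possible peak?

5

Task 1@1: s1:10  s2:5  s3:5  s4:1  s5:1  s6:0  s7:0 → peak 10
Task 1@2: s1:5  s2:10  s3:5  s4:1  s5:1  s6:0  s7:0 → peak 10
Task 1@3: s1:5  s2:5  s3:10  s4:1  s5:1  s6:0  s7:0 → peak 10
Task 1@4: s1:5  s2:5  s3:5  s4:6  s5:1  s6:0  s7:0 → peak 6
Task 1@5: s1:5  s2:5  s3:5  s4:1  s5:6  s6:0  s7:0 → peak 6
Task 1@6: s1:5  s2:5  s3:5  s4:1  s5:1  s6:5  s7:0 → peak 5
Task 1@7: s1:5  s2:5  s3:5  s4:1  s5:1  s6:0  s7:5 → peak 5
Best is Task 1@6, peak 5.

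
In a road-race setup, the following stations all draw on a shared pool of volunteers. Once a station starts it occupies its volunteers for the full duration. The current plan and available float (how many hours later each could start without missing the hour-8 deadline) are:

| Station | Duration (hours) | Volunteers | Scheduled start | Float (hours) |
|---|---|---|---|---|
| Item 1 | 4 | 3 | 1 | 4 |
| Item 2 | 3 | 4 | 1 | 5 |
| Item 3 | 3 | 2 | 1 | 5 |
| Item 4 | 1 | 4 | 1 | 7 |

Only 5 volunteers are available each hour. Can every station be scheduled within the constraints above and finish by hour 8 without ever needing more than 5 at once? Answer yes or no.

yes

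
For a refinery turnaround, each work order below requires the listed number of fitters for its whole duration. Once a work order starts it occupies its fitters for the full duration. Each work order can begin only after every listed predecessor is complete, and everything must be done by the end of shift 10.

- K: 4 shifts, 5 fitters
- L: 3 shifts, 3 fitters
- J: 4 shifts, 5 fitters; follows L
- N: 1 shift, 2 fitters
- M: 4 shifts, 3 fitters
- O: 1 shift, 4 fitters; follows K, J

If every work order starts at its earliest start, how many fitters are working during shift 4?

At early start, shift 4 has: K, J, M.
Demand: 5 + 5 + 3 = 13.

13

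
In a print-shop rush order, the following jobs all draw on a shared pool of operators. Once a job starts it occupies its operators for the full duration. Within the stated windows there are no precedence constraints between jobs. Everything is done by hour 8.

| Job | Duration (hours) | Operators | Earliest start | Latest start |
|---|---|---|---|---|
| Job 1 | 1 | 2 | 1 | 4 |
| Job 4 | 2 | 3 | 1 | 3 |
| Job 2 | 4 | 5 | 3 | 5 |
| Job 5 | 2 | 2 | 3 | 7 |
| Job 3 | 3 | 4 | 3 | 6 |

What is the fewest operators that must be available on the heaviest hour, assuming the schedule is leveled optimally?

9

Early-start (Job 1@1, Job 4@1, Job 2@3, Job 5@3, Job 3@3) gives peak 11: h1:5  h2:3  h3:11  h4:11  h5:9  h6:5  h7:0  h8:0.
Shift Job 3→5.
Schedule Job 1@1, Job 4@1, Job 2@3, Job 5@3, Job 3@5: h1:5  h2:3  h3:7  h4:7  h5:9  h6:9  h7:4  h8:0 — peak 9.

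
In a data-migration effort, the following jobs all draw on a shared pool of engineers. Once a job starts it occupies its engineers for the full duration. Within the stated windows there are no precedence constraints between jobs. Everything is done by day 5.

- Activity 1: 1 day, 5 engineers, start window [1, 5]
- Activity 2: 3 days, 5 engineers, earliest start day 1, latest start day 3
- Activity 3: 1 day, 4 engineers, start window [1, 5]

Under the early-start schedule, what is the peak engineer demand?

14

Early-start schedule: Activity 1@1, Activity 2@1, Activity 3@1.
Load per day: day 1: 14, day 2: 5, day 3: 5, day 4: 0, day 5: 0.
Peak is 14.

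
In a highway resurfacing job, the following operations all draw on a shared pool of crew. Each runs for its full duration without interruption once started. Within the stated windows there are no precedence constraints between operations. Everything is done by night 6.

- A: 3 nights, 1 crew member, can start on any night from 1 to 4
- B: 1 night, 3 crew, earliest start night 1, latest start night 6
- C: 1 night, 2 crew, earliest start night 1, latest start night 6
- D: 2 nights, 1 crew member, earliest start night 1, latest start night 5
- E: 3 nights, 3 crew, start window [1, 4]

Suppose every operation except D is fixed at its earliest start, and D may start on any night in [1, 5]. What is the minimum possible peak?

9

D@1: n1:10  n2:5  n3:4  n4:0  n5:0  n6:0 → peak 10
D@2: n1:9  n2:5  n3:5  n4:0  n5:0  n6:0 → peak 9
D@3: n1:9  n2:4  n3:5  n4:1  n5:0  n6:0 → peak 9
D@4: n1:9  n2:4  n3:4  n4:1  n5:1  n6:0 → peak 9
D@5: n1:9  n2:4  n3:4  n4:0  n5:1  n6:1 → peak 9
Best is D@2, peak 9.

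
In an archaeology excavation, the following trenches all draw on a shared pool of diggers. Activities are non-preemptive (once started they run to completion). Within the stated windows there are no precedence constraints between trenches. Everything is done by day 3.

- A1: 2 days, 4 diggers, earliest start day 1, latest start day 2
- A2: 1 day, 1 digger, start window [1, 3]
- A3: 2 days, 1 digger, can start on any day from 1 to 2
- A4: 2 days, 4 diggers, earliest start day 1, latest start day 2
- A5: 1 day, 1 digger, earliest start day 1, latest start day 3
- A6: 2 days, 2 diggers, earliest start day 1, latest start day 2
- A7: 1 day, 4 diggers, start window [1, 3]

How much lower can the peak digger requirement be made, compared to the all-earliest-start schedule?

Early-start peak: d1:17  d2:11  d3:0 ⇒ 17.
Leveled (A1@1, A2@1, A3@1, A4@1, A5@1, A6@2, A7@3): d1:11  d2:11  d3:6 ⇒ 11.
Reduction 17 − 11 = 6.

6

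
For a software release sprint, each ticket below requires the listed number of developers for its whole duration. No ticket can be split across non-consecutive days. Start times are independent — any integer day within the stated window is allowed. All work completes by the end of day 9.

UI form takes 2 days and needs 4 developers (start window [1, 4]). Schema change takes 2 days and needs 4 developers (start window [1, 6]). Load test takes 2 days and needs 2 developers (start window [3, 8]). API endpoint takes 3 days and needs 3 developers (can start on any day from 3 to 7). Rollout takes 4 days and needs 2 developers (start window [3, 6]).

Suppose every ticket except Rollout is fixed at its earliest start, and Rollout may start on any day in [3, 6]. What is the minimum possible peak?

Rollout@3: d1:8  d2:8  d3:7  d4:7  d5:5  d6:2  d7:0  d8:0  d9:0 → peak 8
Rollout@4: d1:8  d2:8  d3:5  d4:7  d5:5  d6:2  d7:2  d8:0  d9:0 → peak 8
Rollout@5: d1:8  d2:8  d3:5  d4:5  d5:5  d6:2  d7:2  d8:2  d9:0 → peak 8
Rollout@6: d1:8  d2:8  d3:5  d4:5  d5:3  d6:2  d7:2  d8:2  d9:2 → peak 8
Best is Rollout@3, peak 8.

8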